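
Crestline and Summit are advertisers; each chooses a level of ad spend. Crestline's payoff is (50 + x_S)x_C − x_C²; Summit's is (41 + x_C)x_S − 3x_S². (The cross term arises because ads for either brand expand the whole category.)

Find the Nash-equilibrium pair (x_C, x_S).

Expanding Crestline's payoff: 50x_C + x_Sx_C − x_C².
∂π/∂x_C = 50 + x_S − 2x_C = 0, so x_C = 25 + 0.5x_S.
Likewise for Summit: x_S = 41/6 + (1/6)x_C.
Solving the two reaction functions simultaneously: (1 − (0.5)(1/6))x_C = 25 + 0.5·(41/6), so (11/12)x_C = 341/12 and x_C = 31.
Then x_S = 41/6 + (1/6)·31 = 12.

31, 12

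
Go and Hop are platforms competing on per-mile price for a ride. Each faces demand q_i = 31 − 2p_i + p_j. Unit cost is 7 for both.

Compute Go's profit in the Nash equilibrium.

Go's profit: π = (p_{Go} − 7)(31 − 2p_{Go} + p_{Hop}).
∂π/∂p_{Go} = 45 − 4p_{Go} + p_{Hop} = 0 ⇒ p_{Go} = 11.25 + 0.25p_{Hop}.
Setting p_{Go} = p_{Hop} in the reaction function: p_{Go} = 11.25 + 0.25p_{Go}, so p_{Go} = 11.25 / 0.75 = 15.
q_{Go} = 31 − 2·15 + 15 = 16.
Profit = (15 − 7)·16 = 128.

128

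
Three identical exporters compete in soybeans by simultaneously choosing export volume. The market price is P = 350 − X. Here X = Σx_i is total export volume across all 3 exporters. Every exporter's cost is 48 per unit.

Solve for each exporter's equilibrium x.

A representative exporter's profit is π_i = x_i(350 − X) − 48x_i, with X = x_i + Σ_{j≠i} x_j.
First-order condition: 302 − 2x_i − Σ_{j≠i} x_j = 0.
Imposing symmetry (x_j = x for all j) turns Σ_{j≠i} x_j into 2x, so 302 = 4x and x = 75.5.

75.5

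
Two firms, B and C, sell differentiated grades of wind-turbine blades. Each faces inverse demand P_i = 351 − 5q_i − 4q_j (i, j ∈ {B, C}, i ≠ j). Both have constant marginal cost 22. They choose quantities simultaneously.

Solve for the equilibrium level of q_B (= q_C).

Firm B's profit: π = q_B(351 − 5q_B − 4q_C) − 22q_B.
∂π/∂q_B = 329 − 10q_B − 4q_C = 0 ⇒ q_B = 32.9 − 0.4q_C.
By symmetry q_C = q_B; substituting into the reaction function, 1.4q_B = 32.9 and q_B = 23.5.

23.5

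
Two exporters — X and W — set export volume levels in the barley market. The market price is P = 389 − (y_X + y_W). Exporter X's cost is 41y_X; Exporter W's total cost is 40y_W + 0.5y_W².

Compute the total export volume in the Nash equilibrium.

Exporter X's profit: π = y_X(389 − (y_X + y_W)) − 41y_X.
∂π/∂y_X = 348 − 2y_X − y_W = 0, so y_X = 174 − 0.5y_W.
For W: ∂π/∂y_W = 349 − 3y_W − y_X = 0 ⇒ y_W = 349/3 − (1/3)y_X.
Plugging y_W into X's best response: y_X = 174 − 0.5(349/3 − (1/3)y_X) ⇒ (5/6)y_X = 695/6, so y_X = 139.
Then y_W = 349/3 − (1/3)·139 = 70.
Total export volume: 139 + 70 = 209.

209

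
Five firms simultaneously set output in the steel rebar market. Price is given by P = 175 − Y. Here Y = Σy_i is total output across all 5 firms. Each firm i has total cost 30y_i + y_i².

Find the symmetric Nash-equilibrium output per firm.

18.125

A representative firm's profit is π_i = y_i(175 − Y) − 30y_i − y_i², with Y = y_i + Σ_{j≠i} y_j.
First-order condition: 145 − 4y_i − Σ_{j≠i} y_j = 0.
With identical firms, set every y_j = y: then 145 − 4y − 4y = 0, i.e. y = 145/8 = 18.125.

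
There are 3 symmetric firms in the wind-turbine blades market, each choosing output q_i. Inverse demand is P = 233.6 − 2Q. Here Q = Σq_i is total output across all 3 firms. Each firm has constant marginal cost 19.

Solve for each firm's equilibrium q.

26.825

A representative firm's profit is π_i = q_i(233.6 − 2Q) − 19q_i, with Q = q_i + Σ_{j≠i} q_j.
First-order condition: 214.6 − 4q_i − 2Σ_{j≠i} q_j = 0.
Imposing symmetry (q_j = q for all j) turns Σ_{j≠i} q_j into 2q, so 214.6 = 8q and q = 26.825.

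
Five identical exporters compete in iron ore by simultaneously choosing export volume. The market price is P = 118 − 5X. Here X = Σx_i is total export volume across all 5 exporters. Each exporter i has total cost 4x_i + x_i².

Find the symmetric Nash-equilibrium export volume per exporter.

A representative exporter's profit is π_i = x_i(118 − 5X) − 4x_i − x_i², with X = x_i + Σ_{j≠i} x_j.
First-order condition: 114 − 12x_i − 5Σ_{j≠i} x_j = 0.
Imposing symmetry (x_j = x for all j) turns Σ_{j≠i} x_j into 4x, so 114 = 32x and x = 3.5625.

3.5625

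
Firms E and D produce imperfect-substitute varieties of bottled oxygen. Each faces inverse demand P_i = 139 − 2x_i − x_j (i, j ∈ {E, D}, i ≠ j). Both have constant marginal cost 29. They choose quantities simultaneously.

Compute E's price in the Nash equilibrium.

Firm E's profit: π = x_E(139 − 2x_E − x_D) − 29x_E.
∂π/∂x_E = 110 − 4x_E − x_D = 0 ⇒ x_E = 27.5 − 0.25x_D.
Setting x_E = x_D in the reaction function: x_E = 27.5 − 0.25x_E, so x_E = 27.5 / 1.25 = 22.
P_E = 139 − 2·22 − 22 = 73.

73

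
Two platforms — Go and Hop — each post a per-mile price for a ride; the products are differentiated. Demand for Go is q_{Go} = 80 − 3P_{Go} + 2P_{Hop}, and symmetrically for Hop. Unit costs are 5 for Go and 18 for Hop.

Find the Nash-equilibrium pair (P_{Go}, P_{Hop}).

Go's profit: π = (P_{Go} − 5)(80 − 3P_{Go} + 2P_{Hop}).
∂π/∂P_{Go} = 95 − 6P_{Go} + 2P_{Hop} = 0 ⇒ P_{Go} = 95/6 + (1/3)P_{Hop}.
Similarly P_{Hop} = 67/3 + (1/3)P_{Go}.
Substituting the second reaction function into the first: P_{Go} = 95/6 + (1/3)(67/3 + (1/3)P_{Go}), which gives (8/9)P_{Go} = 419/18 ⇒ P_{Go} = 26.1875.
Then P_{Hop} = 67/3 + (1/3)·26.1875 = 31.0625.

26.1875, 31.0625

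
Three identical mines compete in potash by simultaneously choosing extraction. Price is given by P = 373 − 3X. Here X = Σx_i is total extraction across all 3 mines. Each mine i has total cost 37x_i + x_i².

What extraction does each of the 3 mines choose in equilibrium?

A representative mine's profit is π_i = x_i(373 − 3X) − 37x_i − x_i², with X = x_i + Σ_{j≠i} x_j.
First-order condition: 336 − 8x_i − 3Σ_{j≠i} x_j = 0.
In a symmetric equilibrium every mine chooses the same x, so Σ_{j≠i} x_j = 2x. The condition becomes 336 − 14x = 0, giving x = 336/14 = 24.

24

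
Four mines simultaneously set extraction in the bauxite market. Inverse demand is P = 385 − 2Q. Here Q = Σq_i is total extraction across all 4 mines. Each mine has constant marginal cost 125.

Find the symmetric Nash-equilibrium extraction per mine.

26

A representative mine's profit is π_i = q_i(385 − 2Q) − 125q_i, with Q = q_i + Σ_{j≠i} q_j.
First-order condition: 260 − 4q_i − 2Σ_{j≠i} q_j = 0.
In a symmetric equilibrium every mine chooses the same q, so Σ_{j≠i} q_j = 3q. The condition becomes 260 − 10q = 0, giving q = 260/10 = 26.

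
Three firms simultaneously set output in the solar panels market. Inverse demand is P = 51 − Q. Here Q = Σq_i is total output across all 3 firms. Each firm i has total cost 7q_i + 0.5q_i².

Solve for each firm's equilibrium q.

8.8

A representative firm's profit is π_i = q_i(51 − Q) − 7q_i − 0.5q_i², with Q = q_i + Σ_{j≠i} q_j.
First-order condition: 44 − 3q_i − Σ_{j≠i} q_j = 0.
Imposing symmetry (q_j = q for all j) turns Σ_{j≠i} q_j into 2q, so 44 = 5q and q = 8.8.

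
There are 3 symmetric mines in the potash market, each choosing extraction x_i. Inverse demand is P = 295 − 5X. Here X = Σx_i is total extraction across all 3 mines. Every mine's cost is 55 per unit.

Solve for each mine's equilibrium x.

12

A representative mine's profit is π_i = x_i(295 − 5X) − 55x_i, with X = x_i + Σ_{j≠i} x_j.
First-order condition: 240 − 10x_i − 5Σ_{j≠i} x_j = 0.
In a symmetric equilibrium every mine chooses the same x, so Σ_{j≠i} x_j = 2x. The condition becomes 240 − 20x = 0, giving x = 240/20 = 12.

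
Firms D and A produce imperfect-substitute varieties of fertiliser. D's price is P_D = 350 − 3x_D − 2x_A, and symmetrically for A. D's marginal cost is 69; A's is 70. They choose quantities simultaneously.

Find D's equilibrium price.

174.5625

Firm D's profit: π = x_D(350 − 3x_D − 2x_A) − 69x_D.
∂π/∂x_D = 281 − 6x_D − 2x_A = 0 ⇒ x_D = 281/6 − (1/3)x_A.
Similarly x_A = 140/3 − (1/3)x_D.
Solving the two reaction functions simultaneously: (1 − (−1/3)(−1/3))x_D = 281/6 − (1/3)·(140/3), so (8/9)x_D = 563/18 and x_D = 35.1875.
Then x_A = 140/3 − (1/3)·35.1875 = 34.9375.
P_D = 350 − 3·35.1875 − 2·34.9375 = 174.5625.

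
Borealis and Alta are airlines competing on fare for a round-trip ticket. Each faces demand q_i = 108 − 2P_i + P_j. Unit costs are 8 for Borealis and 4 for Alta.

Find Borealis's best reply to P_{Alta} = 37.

40.25

Borealis's profit: π = (P_{Borealis} − 8)(108 − 2P_{Borealis} + P_{Alta}).
∂π/∂P_{Borealis} = 124 − 4P_{Borealis} + P_{Alta} = 0 ⇒ P_{Borealis} = 31 + 0.25P_{Alta}.
At P_{Alta} = 37: P_{Borealis} = 31 + 0.25·37 = 40.25.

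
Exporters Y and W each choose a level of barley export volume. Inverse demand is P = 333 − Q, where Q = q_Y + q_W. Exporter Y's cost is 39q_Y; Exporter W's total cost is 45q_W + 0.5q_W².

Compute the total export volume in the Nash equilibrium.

175.2

Exporter Y's profit: π = q_Y(333 − (q_Y + q_W)) − 39q_Y.
∂π/∂q_Y = 294 − 2q_Y − q_W = 0, so q_Y = 147 − 0.5q_W.
For W: ∂π/∂q_W = 288 − 3q_W − q_Y = 0 ⇒ q_W = 96 − (1/3)q_Y.
Substituting the second reaction function into the first: q_Y = 147 − 0.5(96 − (1/3)q_Y), which gives (5/6)q_Y = 99 ⇒ q_Y = 118.8.
Then q_W = 96 − (1/3)·118.8 = 56.4.
Total export volume: 118.8 + 56.4 = 175.2.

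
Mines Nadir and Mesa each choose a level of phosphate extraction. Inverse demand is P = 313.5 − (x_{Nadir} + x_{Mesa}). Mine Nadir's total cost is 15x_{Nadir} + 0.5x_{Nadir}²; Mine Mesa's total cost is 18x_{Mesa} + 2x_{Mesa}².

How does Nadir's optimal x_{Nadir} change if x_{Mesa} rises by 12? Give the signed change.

-4

Mine Nadir's profit: π = x_{Nadir}(313.5 − (x_{Nadir} + x_{Mesa})) − 15x_{Nadir} − 0.5x_{Nadir}².
∂π/∂x_{Nadir} = 298.5 − 3x_{Nadir} − x_{Mesa} = 0, so x_{Nadir} = 99.5 − (1/3)x_{Mesa}.
The reaction-function slope is −1/3, so a 12-unit rise in x_{Mesa} moves x_{Nadir} by −1/3 × 12 = −4. Nadir's best response falls — the actions are strategic substitutes.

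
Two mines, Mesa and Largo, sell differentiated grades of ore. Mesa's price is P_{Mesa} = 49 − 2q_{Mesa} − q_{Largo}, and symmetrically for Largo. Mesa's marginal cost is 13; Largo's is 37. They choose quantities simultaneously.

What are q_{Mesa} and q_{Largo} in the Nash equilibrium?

8.8, 0.8

Mine Mesa's profit: π = q_{Mesa}(49 − 2q_{Mesa} − q_{Largo}) − 13q_{Mesa}.
∂π/∂q_{Mesa} = 36 − 4q_{Mesa} − q_{Largo} = 0 ⇒ q_{Mesa} = 9 − 0.25q_{Largo}.
Similarly q_{Largo} = 3 − 0.25q_{Mesa}.
Plugging q_{Largo} into Mesa's best response: q_{Mesa} = 9 − 0.25(3 − 0.25q_{Mesa}) ⇒ 0.9375q_{Mesa} = 8.25, so q_{Mesa} = 8.8.
Then q_{Largo} = 3 − 0.25·8.8 = 0.8.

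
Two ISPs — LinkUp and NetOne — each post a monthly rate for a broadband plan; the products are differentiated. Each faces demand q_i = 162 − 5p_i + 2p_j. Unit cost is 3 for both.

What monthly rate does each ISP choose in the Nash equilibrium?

22.125

LinkUp's profit: π = (p_{LinkUp} − 3)(162 − 5p_{LinkUp} + 2p_{NetOne}).
∂π/∂p_{LinkUp} = 177 − 10p_{LinkUp} + 2p_{NetOne} = 0 ⇒ p_{LinkUp} = 17.7 + 0.2p_{NetOne}.
By symmetry p_{NetOne} = p_{LinkUp}; substituting into the reaction function, 0.8p_{LinkUp} = 17.7 and p_{LinkUp} = 22.125.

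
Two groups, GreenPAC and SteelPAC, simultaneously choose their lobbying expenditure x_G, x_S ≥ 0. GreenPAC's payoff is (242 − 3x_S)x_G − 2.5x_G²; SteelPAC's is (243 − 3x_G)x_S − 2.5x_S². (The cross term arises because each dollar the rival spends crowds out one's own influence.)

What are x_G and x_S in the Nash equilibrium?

30.0625, 30.5625

Expanding GreenPAC's payoff: 242x_G − 3x_Sx_G − 2.5x_G².
∂π/∂x_G = 242 − 3x_S − 5x_G = 0, so x_G = 48.4 − 0.6x_S.
Likewise for SteelPAC: x_S = 48.6 − 0.6x_G.
Plugging x_S into GreenPAC's best response: x_G = 48.4 − 0.6(48.6 − 0.6x_G) ⇒ 0.64x_G = 19.24, so x_G = 30.0625.
Then x_S = 48.6 − 0.6·30.0625 = 30.5625.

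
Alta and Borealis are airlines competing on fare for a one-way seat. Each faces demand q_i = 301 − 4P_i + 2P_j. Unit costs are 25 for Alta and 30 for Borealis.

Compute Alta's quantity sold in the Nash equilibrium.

Alta's profit: π = (P_{Alta} − 25)(301 − 4P_{Alta} + 2P_{Borealis}).
∂π/∂P_{Alta} = 401 − 8P_{Alta} + 2P_{Borealis} = 0 ⇒ P_{Alta} = 50.125 + 0.25P_{Borealis}.
Similarly P_{Borealis} = 52.625 + 0.25P_{Alta}.
Substituting the second reaction function into the first: P_{Alta} = 50.125 + 0.25(52.625 + 0.25P_{Alta}), which gives 0.9375P_{Alta} = 2025/32 ⇒ P_{Alta} = 67.5.
Then P_{Borealis} = 52.625 + 0.25·67.5 = 69.5.
q_{Alta} = 301 − 4·67.5 + 2·69.5 = 170.

170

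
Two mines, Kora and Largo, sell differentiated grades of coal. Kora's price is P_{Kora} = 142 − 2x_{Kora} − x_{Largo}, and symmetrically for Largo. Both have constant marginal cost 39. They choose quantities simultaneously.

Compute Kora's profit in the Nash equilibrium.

848.72

Mine Kora's profit: π = x_{Kora}(142 − 2x_{Kora} − x_{Largo}) − 39x_{Kora}.
∂π/∂x_{Kora} = 103 − 4x_{Kora} − x_{Largo} = 0 ⇒ x_{Kora} = 25.75 − 0.25x_{Largo}.
Setting x_{Kora} = x_{Largo} in the reaction function: x_{Kora} = 25.75 − 0.25x_{Kora}, so x_{Kora} = 25.75 / 1.25 = 20.6.
P_{Kora} = 142 − 2·20.6 − 20.6 = 80.2.
Profit = (80.2 − 39)·20.6 = 848.72.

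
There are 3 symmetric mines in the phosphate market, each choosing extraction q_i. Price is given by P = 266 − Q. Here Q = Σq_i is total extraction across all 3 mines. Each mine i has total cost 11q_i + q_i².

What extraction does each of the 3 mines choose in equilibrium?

42.5

A representative mine's profit is π_i = q_i(266 − Q) − 11q_i − q_i², with Q = q_i + Σ_{j≠i} q_j.
First-order condition: 255 − 4q_i − Σ_{j≠i} q_j = 0.
In a symmetric equilibrium every mine chooses the same q, so Σ_{j≠i} q_j = 2q. The condition becomes 255 − 6q = 0, giving q = 255/6 = 42.5.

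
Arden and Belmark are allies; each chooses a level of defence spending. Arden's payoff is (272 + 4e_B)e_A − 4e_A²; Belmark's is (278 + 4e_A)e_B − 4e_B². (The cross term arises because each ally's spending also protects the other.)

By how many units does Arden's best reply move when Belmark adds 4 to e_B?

Expanding Arden's payoff: 272e_A + 4e_Be_A − 4e_A².
∂π/∂e_A = 272 + 4e_B − 8e_A = 0, so e_A = 34 + 0.5e_B.
The reaction-function slope is 0.5, so a 4-unit rise in e_B moves e_A by 0.5 × 4 = 2. Arden's best response rises — the actions are strategic complements.

2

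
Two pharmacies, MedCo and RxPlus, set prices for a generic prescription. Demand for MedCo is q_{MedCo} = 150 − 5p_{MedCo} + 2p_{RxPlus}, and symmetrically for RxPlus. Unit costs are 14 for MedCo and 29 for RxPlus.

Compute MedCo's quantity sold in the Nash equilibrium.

MedCo's profit: π = (p_{MedCo} − 14)(150 − 5p_{MedCo} + 2p_{RxPlus}).
∂π/∂p_{MedCo} = 220 − 10p_{MedCo} + 2p_{RxPlus} = 0 ⇒ p_{MedCo} = 22 + 0.2p_{RxPlus}.
Similarly p_{RxPlus} = 29.5 + 0.2p_{MedCo}.
Substituting the second reaction function into the first: p_{MedCo} = 22 + 0.2(29.5 + 0.2p_{MedCo}), which gives 0.96p_{MedCo} = 27.9 ⇒ p_{MedCo} = 29.0625.
Then p_{RxPlus} = 29.5 + 0.2·29.0625 = 35.3125.
q_{MedCo} = 150 − 5·29.0625 + 2·35.3125 = 75.3125.

75.3125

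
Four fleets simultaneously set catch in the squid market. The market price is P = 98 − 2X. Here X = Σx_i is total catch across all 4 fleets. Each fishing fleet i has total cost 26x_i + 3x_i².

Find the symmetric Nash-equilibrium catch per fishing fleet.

A representative fishing fleet's profit is π_i = x_i(98 − 2X) − 26x_i − 3x_i², with X = x_i + Σ_{j≠i} x_j.
First-order condition: 72 − 10x_i − 2Σ_{j≠i} x_j = 0.
With identical fishing fleets, set every x_j = x: then 72 − 10x − 6x = 0, i.e. x = 72/16 = 4.5.

4.5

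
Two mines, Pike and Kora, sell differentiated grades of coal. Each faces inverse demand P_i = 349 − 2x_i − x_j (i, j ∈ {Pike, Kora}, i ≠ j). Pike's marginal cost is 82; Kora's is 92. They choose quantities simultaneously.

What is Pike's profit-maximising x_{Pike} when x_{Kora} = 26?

60.25

Mine Pike's profit: π = x_{Pike}(349 − 2x_{Pike} − x_{Kora}) − 82x_{Pike}.
∂π/∂x_{Pike} = 267 − 4x_{Pike} − x_{Kora} = 0 ⇒ x_{Pike} = 66.75 − 0.25x_{Kora}.
At x_{Kora} = 26: x_{Pike} = 66.75 − 0.25·26 = 60.25.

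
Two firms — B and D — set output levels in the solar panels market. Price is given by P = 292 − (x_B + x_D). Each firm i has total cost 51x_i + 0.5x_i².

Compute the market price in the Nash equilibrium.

171.5

Firm B's profit: π = x_B(292 − (x_B + x_D)) − 51x_B − 0.5x_B².
∂π/∂x_B = 241 − 3x_B − x_D = 0, so x_B = 241/3 − (1/3)x_D.
The game is symmetric, so in equilibrium x_D = x_B: the reaction function gives (4/3)x_B = 241/3, hence x_B = 60.25.
Equilibrium price: P = 292 − 120.5 = 171.5.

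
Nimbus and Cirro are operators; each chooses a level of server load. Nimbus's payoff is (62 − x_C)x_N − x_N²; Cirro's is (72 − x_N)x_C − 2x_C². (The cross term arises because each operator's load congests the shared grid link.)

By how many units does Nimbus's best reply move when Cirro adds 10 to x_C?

Expanding Nimbus's payoff: 62x_N − x_Cx_N − x_N².
∂π/∂x_N = 62 − x_C − 2x_N = 0, so x_N = 31 − 0.5x_C.
The reaction-function slope is −0.5, so a 10-unit rise in x_C moves x_N by −0.5 × 10 = −5. Nimbus's best response falls — the actions are strategic substitutes.

-5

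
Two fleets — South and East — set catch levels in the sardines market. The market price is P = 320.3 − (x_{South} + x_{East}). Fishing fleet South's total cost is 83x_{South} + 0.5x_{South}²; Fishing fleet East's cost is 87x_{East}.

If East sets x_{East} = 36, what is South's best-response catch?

Fishing fleet South's profit: π = x_{South}(320.3 − (x_{South} + x_{East})) − 83x_{South} − 0.5x_{South}².
∂π/∂x_{South} = 237.3 − 3x_{South} − x_{East} = 0, so x_{South} = 79.1 − (1/3)x_{East}.
At x_{East} = 36: x_{South} = 79.1 − (1/3)·36 = 67.1.

67.1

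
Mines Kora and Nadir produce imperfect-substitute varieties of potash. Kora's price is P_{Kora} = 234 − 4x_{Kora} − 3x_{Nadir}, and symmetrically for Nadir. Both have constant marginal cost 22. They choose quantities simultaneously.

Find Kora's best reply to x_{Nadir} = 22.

18.25

Mine Kora's profit: π = x_{Kora}(234 − 4x_{Kora} − 3x_{Nadir}) − 22x_{Kora}.
∂π/∂x_{Kora} = 212 − 8x_{Kora} − 3x_{Nadir} = 0 ⇒ x_{Kora} = 26.5 − 0.375x_{Nadir}.
At x_{Nadir} = 22: x_{Kora} = 26.5 − 0.375·22 = 18.25.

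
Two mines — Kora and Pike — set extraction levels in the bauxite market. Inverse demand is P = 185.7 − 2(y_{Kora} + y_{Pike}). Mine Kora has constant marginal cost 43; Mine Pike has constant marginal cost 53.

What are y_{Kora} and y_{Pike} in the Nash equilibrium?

Mine Kora's profit: π = y_{Kora}(185.7 − 2(y_{Kora} + y_{Pike})) − 43y_{Kora}.
∂π/∂y_{Kora} = 142.7 − 4y_{Kora} − 2y_{Pike} = 0, so y_{Kora} = 35.675 − 0.5y_{Pike}.
By the same steps for Pike: y_{Pike} = 33.175 − 0.5y_{Kora}.
Substituting the second reaction function into the first: y_{Kora} = 35.675 − 0.5(33.175 − 0.5y_{Kora}), which gives 0.75y_{Kora} = 19.0875 ⇒ y_{Kora} = 25.45.
Then y_{Pike} = 33.175 − 0.5·25.45 = 20.45.

25.45, 20.45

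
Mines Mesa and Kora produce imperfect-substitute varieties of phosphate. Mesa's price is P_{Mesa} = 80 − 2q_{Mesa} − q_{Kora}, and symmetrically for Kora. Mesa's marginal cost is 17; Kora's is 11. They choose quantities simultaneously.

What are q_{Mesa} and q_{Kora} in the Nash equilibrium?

Mine Mesa's profit: π = q_{Mesa}(80 − 2q_{Mesa} − q_{Kora}) − 17q_{Mesa}.
∂π/∂q_{Mesa} = 63 − 4q_{Mesa} − q_{Kora} = 0 ⇒ q_{Mesa} = 15.75 − 0.25q_{Kora}.
Similarly q_{Kora} = 17.25 − 0.25q_{Mesa}.
Solving the two reaction functions simultaneously: (1 − (−0.25)(−0.25))q_{Mesa} = 15.75 − 0.25·17.25, so 0.9375q_{Mesa} = 11.4375 and q_{Mesa} = 12.2.
Then q_{Kora} = 17.25 − 0.25·12.2 = 14.2.

12.2, 14.2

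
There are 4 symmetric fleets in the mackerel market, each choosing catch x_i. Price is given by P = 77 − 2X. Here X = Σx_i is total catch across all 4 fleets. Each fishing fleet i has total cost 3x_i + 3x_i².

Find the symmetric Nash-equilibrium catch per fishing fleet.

A representative fishing fleet's profit is π_i = x_i(77 − 2X) − 3x_i − 3x_i², with X = x_i + Σ_{j≠i} x_j.
First-order condition: 74 − 10x_i − 2Σ_{j≠i} x_j = 0.
With identical fishing fleets, set every x_j = x: then 74 − 10x − 6x = 0, i.e. x = 74/16 = 4.625.

4.625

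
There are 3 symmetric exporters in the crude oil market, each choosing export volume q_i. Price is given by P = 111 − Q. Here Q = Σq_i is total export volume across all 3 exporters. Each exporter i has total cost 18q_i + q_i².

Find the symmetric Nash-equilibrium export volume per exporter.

15.5

A representative exporter's profit is π_i = q_i(111 − Q) − 18q_i − q_i², with Q = q_i + Σ_{j≠i} q_j.
First-order condition: 93 − 4q_i − Σ_{j≠i} q_j = 0.
With identical exporters, set every q_j = q: then 93 − 4q − 2q = 0, i.e. q = 93/6 = 15.5.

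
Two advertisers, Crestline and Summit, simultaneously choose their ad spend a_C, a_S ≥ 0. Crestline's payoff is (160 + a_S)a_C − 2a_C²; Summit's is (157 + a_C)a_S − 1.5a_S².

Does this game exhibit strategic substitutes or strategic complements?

strategic complements

Expanding Crestline's payoff: 160a_C + a_Sa_C − 2a_C².
∂π/∂a_C = 160 + a_S − 4a_C = 0, so a_C = 40 + 0.25a_S.
The best-response slope da_C/da_S = 0.25 > 0: the reaction function is upward-sloping, so the choices are strategic complements.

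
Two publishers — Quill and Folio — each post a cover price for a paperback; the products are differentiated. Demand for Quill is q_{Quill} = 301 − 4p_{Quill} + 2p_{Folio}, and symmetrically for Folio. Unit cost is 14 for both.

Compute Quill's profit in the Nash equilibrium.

8281

Quill's profit: π = (p_{Quill} − 14)(301 − 4p_{Quill} + 2p_{Folio}).
∂π/∂p_{Quill} = 357 − 8p_{Quill} + 2p_{Folio} = 0 ⇒ p_{Quill} = 44.625 + 0.25p_{Folio}.
By symmetry p_{Folio} = p_{Quill}; substituting into the reaction function, 0.75p_{Quill} = 44.625 and p_{Quill} = 59.5.
q_{Quill} = 301 − 4·59.5 + 2·59.5 = 182.
Profit = (59.5 − 14)·182 = 8281.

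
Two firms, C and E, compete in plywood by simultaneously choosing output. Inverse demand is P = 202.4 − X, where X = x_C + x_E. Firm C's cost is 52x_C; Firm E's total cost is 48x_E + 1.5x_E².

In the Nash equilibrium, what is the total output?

Firm C's profit: π = x_C(202.4 − (x_C + x_E)) − 52x_C.
∂π/∂x_C = 150.4 − 2x_C − x_E = 0, so x_C = 75.2 − 0.5x_E.
For E: ∂π/∂x_E = 154.4 − 5x_E − x_C = 0 ⇒ x_E = 30.88 − 0.2x_C.
Plugging x_E into C's best response: x_C = 75.2 − 0.5(30.88 − 0.2x_C) ⇒ 0.9x_C = 59.76, so x_C = 66.4.
Then x_E = 30.88 − 0.2·66.4 = 17.6.
Total output: 66.4 + 17.6 = 84.

84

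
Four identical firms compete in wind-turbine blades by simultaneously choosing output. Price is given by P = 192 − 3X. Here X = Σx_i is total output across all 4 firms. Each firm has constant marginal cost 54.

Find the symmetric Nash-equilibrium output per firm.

A representative firm's profit is π_i = x_i(192 − 3X) − 54x_i, with X = x_i + Σ_{j≠i} x_j.
First-order condition: 138 − 6x_i − 3Σ_{j≠i} x_j = 0.
Imposing symmetry (x_j = x for all j) turns Σ_{j≠i} x_j into 3x, so 138 = 15x and x = 9.2.

9.2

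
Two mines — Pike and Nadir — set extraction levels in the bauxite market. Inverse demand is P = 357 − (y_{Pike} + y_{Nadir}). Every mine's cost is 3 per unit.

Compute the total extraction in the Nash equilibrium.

236

Mine Pike's profit: π = y_{Pike}(357 − (y_{Pike} + y_{Nadir})) − 3y_{Pike}.
∂π/∂y_{Pike} = 354 − 2y_{Pike} − y_{Nadir} = 0, so y_{Pike} = 177 − 0.5y_{Nadir}.
The game is symmetric, so in equilibrium y_{Nadir} = y_{Pike}: the reaction function gives 1.5y_{Pike} = 177, hence y_{Pike} = 118.
Total extraction: 118 + 118 = 236.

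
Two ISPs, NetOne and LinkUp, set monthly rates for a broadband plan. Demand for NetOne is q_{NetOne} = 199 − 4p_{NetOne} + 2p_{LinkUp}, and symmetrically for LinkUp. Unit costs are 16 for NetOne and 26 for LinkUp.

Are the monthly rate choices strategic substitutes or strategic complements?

NetOne's profit: π = (p_{NetOne} − 16)(199 − 4p_{NetOne} + 2p_{LinkUp}).
∂π/∂p_{NetOne} = 263 − 8p_{NetOne} + 2p_{LinkUp} = 0 ⇒ p_{NetOne} = 32.875 + 0.25p_{LinkUp}.
The best-response slope dp_{NetOne}/dp_{LinkUp} = 0.25 > 0: the reaction function is upward-sloping, so the choices are strategic complements.

strategic complements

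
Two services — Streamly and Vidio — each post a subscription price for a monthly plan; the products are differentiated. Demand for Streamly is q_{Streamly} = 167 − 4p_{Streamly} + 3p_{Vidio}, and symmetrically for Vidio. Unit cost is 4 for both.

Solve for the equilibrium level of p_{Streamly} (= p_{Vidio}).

36.6

Streamly's profit: π = (p_{Streamly} − 4)(167 − 4p_{Streamly} + 3p_{Vidio}).
∂π/∂p_{Streamly} = 183 − 8p_{Streamly} + 3p_{Vidio} = 0 ⇒ p_{Streamly} = 22.875 + 0.375p_{Vidio}.
The game is symmetric, so in equilibrium p_{Vidio} = p_{Streamly}: the reaction function gives 0.625p_{Streamly} = 22.875, hence p_{Streamly} = 36.6.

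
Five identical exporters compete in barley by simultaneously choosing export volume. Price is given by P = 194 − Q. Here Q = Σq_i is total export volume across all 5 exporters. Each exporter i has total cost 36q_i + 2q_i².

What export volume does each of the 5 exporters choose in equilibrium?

A representative exporter's profit is π_i = q_i(194 − Q) − 36q_i − 2q_i², with Q = q_i + Σ_{j≠i} q_j.
First-order condition: 158 − 6q_i − Σ_{j≠i} q_j = 0.
Imposing symmetry (q_j = q for all j) turns Σ_{j≠i} q_j into 4q, so 158 = 10q and q = 15.8.

15.8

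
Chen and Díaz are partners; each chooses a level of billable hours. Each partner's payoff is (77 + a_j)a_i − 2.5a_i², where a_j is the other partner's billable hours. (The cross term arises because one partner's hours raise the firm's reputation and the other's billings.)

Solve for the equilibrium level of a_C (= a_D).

19.25

Chen's payoff is (77 + a_D)a_C − 2.5a_C².
∂π/∂a_C = 77 + a_D − 5a_C = 0, so a_C = 15.4 + 0.2a_D.
The game is symmetric, so in equilibrium a_D = a_C: the reaction function gives 0.8a_C = 15.4, hence a_C = 19.25.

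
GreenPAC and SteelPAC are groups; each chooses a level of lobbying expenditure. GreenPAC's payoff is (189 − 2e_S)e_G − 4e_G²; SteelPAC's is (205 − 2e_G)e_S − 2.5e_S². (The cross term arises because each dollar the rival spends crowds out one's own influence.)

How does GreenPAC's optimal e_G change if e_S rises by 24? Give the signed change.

-6

Expanding GreenPAC's payoff: 189e_G − 2e_Se_G − 4e_G².
∂π/∂e_G = 189 − 2e_S − 8e_G = 0, so e_G = 23.625 − 0.25e_S.
The reaction-function slope is −0.25, so a 24-unit rise in e_S moves e_G by −0.25 × 24 = −6. GreenPAC's best response falls — the actions are strategic substitutes.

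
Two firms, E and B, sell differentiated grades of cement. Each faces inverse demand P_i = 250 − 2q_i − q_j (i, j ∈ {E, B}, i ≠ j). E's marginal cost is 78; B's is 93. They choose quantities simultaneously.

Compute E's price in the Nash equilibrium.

Firm E's profit: π = q_E(250 − 2q_E − q_B) − 78q_E.
∂π/∂q_E = 172 − 4q_E − q_B = 0 ⇒ q_E = 43 − 0.25q_B.
Similarly q_B = 39.25 − 0.25q_E.
Substituting the second reaction function into the first: q_E = 43 − 0.25(39.25 − 0.25q_E), which gives 0.9375q_E = 33.1875 ⇒ q_E = 35.4.
Then q_B = 39.25 − 0.25·35.4 = 30.4.
P_E = 250 − 2·35.4 − 30.4 = 148.8.

148.8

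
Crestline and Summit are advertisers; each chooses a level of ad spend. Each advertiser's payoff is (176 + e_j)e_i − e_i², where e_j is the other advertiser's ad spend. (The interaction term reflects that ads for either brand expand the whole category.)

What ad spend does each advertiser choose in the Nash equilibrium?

176

Crestline's payoff is (176 + e_S)e_C − e_C².
∂π/∂e_C = 176 + e_S − 2e_C = 0, so e_C = 88 + 0.5e_S.
The game is symmetric, so in equilibrium e_S = e_C: the reaction function gives 0.5e_C = 88, hence e_C = 176.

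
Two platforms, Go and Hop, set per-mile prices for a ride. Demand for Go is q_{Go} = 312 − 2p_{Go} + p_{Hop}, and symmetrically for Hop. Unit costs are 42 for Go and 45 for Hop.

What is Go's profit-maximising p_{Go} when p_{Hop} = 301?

Go's profit: π = (p_{Go} − 42)(312 − 2p_{Go} + p_{Hop}).
∂π/∂p_{Go} = 396 − 4p_{Go} + p_{Hop} = 0 ⇒ p_{Go} = 99 + 0.25p_{Hop}.
At p_{Hop} = 301: p_{Go} = 99 + 0.25·301 = 174.25.

174.25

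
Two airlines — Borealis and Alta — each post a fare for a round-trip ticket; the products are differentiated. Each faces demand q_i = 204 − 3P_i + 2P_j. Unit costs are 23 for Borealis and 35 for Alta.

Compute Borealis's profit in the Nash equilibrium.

6768.75

Borealis's profit: π = (P_{Borealis} − 23)(204 − 3P_{Borealis} + 2P_{Alta}).
∂π/∂P_{Borealis} = 273 − 6P_{Borealis} + 2P_{Alta} = 0 ⇒ P_{Borealis} = 45.5 + (1/3)P_{Alta}.
Similarly P_{Alta} = 51.5 + (1/3)P_{Borealis}.
Solving the two reaction functions simultaneously: (1 − (1/3)(1/3))P_{Borealis} = 45.5 + (1/3)·51.5, so (8/9)P_{Borealis} = 188/3 and P_{Borealis} = 70.5.
Then P_{Alta} = 51.5 + (1/3)·70.5 = 75.
q_{Borealis} = 204 − 3·70.5 + 2·75 = 142.5.
Profit = (70.5 − 23)·142.5 = 6768.75.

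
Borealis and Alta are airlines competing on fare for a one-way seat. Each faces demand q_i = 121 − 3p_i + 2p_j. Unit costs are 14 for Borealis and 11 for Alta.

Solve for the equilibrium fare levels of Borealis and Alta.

40.1875, 39.0625

Borealis's profit: π = (p_{Borealis} − 14)(121 − 3p_{Borealis} + 2p_{Alta}).
∂π/∂p_{Borealis} = 163 − 6p_{Borealis} + 2p_{Alta} = 0 ⇒ p_{Borealis} = 163/6 + (1/3)p_{Alta}.
Similarly p_{Alta} = 77/3 + (1/3)p_{Borealis}.
Plugging p_{Alta} into Borealis's best response: p_{Borealis} = 163/6 + (1/3)(77/3 + (1/3)p_{Borealis}) ⇒ (8/9)p_{Borealis} = 643/18, so p_{Borealis} = 40.1875.
Then p_{Alta} = 77/3 + (1/3)·40.1875 = 39.0625.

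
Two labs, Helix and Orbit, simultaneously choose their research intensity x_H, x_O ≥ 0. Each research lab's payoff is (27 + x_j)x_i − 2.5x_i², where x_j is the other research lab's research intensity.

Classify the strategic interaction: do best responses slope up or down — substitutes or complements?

Helix's payoff is (27 + x_O)x_H − 2.5x_H².
∂π/∂x_H = 27 + x_O − 5x_H = 0, so x_H = 5.4 + 0.2x_O.
The best-response slope dx_H/dx_O = 0.2 > 0: the reaction function is upward-sloping, so the choices are strategic complements.

strategic complements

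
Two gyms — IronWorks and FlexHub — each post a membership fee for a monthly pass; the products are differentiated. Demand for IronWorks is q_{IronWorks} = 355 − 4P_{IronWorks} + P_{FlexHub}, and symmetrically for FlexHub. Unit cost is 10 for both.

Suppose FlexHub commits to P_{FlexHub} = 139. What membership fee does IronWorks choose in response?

66.75

IronWorks's profit: π = (P_{IronWorks} − 10)(355 − 4P_{IronWorks} + P_{FlexHub}).
∂π/∂P_{IronWorks} = 395 − 8P_{IronWorks} + P_{FlexHub} = 0 ⇒ P_{IronWorks} = 49.375 + 0.125P_{FlexHub}.
At P_{FlexHub} = 139: P_{IronWorks} = 49.375 + 0.125·139 = 66.75.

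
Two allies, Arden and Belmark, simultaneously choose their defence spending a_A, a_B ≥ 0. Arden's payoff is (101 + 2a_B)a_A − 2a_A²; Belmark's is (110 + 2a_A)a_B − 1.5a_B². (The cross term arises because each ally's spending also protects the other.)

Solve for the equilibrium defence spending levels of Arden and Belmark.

Expanding Arden's payoff: 101a_A + 2a_Ba_A − 2a_A².
∂π/∂a_A = 101 + 2a_B − 4a_A = 0, so a_A = 25.25 + 0.5a_B.
Likewise for Belmark: a_B = 110/3 + (2/3)a_A.
Plugging a_B into Arden's best response: a_A = 25.25 + 0.5(110/3 + (2/3)a_A) ⇒ (2/3)a_A = 523/12, so a_A = 65.375.
Then a_B = 110/3 + (2/3)·65.375 = 80.25.

65.375, 80.25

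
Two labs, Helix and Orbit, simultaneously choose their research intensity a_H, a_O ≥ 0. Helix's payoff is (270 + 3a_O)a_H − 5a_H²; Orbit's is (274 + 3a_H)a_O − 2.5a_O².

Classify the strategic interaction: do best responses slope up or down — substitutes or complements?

Expanding Helix's payoff: 270a_H + 3a_Oa_H − 5a_H².
∂π/∂a_H = 270 + 3a_O − 10a_H = 0, so a_H = 27 + 0.3a_O.
The best-response slope da_H/da_O = 0.3 > 0: the reaction function is upward-sloping, so the choices are strategic complements.

strategic complements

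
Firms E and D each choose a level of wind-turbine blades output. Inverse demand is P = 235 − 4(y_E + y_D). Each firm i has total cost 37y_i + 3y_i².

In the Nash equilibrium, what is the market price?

147

Firm E's profit: π = y_E(235 − 4(y_E + y_D)) − 37y_E − 3y_E².
∂π/∂y_E = 198 − 14y_E − 4y_D = 0, so y_E = 99/7 − (2/7)y_D.
By symmetry y_D = y_E; substituting into the reaction function, (9/7)y_E = 99/7 and y_E = 11.
Equilibrium price: P = 235 − 4·22 = 147.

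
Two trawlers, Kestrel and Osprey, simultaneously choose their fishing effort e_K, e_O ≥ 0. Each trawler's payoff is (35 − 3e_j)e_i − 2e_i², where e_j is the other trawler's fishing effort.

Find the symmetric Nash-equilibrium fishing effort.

Kestrel's payoff is (35 − 3e_O)e_K − 2e_K².
∂π/∂e_K = 35 − 3e_O − 4e_K = 0, so e_K = 8.75 − 0.75e_O.
The game is symmetric, so in equilibrium e_O = e_K: the reaction function gives 1.75e_K = 8.75, hence e_K = 5.

5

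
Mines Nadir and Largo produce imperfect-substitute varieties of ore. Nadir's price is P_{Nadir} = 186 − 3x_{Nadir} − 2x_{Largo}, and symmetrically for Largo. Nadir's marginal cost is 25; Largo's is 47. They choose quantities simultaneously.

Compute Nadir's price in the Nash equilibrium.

89.5

Mine Nadir's profit: π = x_{Nadir}(186 − 3x_{Nadir} − 2x_{Largo}) − 25x_{Nadir}.
∂π/∂x_{Nadir} = 161 − 6x_{Nadir} − 2x_{Largo} = 0 ⇒ x_{Nadir} = 161/6 − (1/3)x_{Largo}.
Similarly x_{Largo} = 139/6 − (1/3)x_{Nadir}.
Plugging x_{Largo} into Nadir's best response: x_{Nadir} = 161/6 − (1/3)(139/6 − (1/3)x_{Nadir}) ⇒ (8/9)x_{Nadir} = 172/9, so x_{Nadir} = 21.5.
Then x_{Largo} = 139/6 − (1/3)·21.5 = 16.
P_{Nadir} = 186 − 3·21.5 − 2·16 = 89.5.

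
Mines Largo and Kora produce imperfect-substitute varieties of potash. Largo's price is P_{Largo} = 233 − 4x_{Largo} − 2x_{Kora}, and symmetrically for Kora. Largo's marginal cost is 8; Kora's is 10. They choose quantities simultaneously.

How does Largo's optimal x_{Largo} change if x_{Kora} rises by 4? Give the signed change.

Mine Largo's profit: π = x_{Largo}(233 − 4x_{Largo} − 2x_{Kora}) − 8x_{Largo}.
∂π/∂x_{Largo} = 225 − 8x_{Largo} − 2x_{Kora} = 0 ⇒ x_{Largo} = 28.125 − 0.25x_{Kora}.
The reaction-function slope is −0.25, so a 4-unit rise in x_{Kora} moves x_{Largo} by −0.25 × 4 = −1. Largo's best response falls — the actions are strategic substitutes.

-1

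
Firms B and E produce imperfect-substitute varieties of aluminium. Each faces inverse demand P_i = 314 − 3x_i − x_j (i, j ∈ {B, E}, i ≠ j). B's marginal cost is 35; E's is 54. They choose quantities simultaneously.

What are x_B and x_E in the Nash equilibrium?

40.4, 36.6

Firm B's profit: π = x_B(314 − 3x_B − x_E) − 35x_B.
∂π/∂x_B = 279 − 6x_B − x_E = 0 ⇒ x_B = 46.5 − (1/6)x_E.
Similarly x_E = 130/3 − (1/6)x_B.
Solving the two reaction functions simultaneously: (1 − (−1/6)(−1/6))x_B = 46.5 − (1/6)·(130/3), so (35/36)x_B = 707/18 and x_B = 40.4.
Then x_E = 130/3 − (1/6)·40.4 = 36.6.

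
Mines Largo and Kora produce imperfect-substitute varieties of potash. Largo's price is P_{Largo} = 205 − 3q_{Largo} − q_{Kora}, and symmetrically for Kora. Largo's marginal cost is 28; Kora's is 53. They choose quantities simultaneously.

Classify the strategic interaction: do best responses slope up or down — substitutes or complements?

strategic substitutes

Mine Largo's profit: π = q_{Largo}(205 − 3q_{Largo} − q_{Kora}) − 28q_{Largo}.
∂π/∂q_{Largo} = 177 − 6q_{Largo} − q_{Kora} = 0 ⇒ q_{Largo} = 29.5 − (1/6)q_{Kora}.
The best-response slope dq_{Largo}/dq_{Kora} = −1/6 < 0: the reaction function is downward-sloping, so the choices are strategic substitutes.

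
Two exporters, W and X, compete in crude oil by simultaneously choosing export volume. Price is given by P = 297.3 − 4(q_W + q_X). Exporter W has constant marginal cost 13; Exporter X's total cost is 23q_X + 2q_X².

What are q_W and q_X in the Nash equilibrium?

28.93, 13.215

Exporter W's profit: π = q_W(297.3 − 4(q_W + q_X)) − 13q_W.
∂π/∂q_W = 284.3 − 8q_W − 4q_X = 0, so q_W = 35.5375 − 0.5q_X.
For X: ∂π/∂q_X = 274.3 − 12q_X − 4q_W = 0 ⇒ q_X = 2743/120 − (1/3)q_W.
Substituting the second reaction function into the first: q_W = 35.5375 − 0.5(2743/120 − (1/3)q_W), which gives (5/6)q_W = 2893/120 ⇒ q_W = 28.93.
Then q_X = 2743/120 − (1/3)·28.93 = 13.215.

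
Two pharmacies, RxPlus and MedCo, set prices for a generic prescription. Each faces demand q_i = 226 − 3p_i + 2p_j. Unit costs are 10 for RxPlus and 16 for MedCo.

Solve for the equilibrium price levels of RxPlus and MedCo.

65.125, 67.375

RxPlus's profit: π = (p_{RxPlus} − 10)(226 − 3p_{RxPlus} + 2p_{MedCo}).
∂π/∂p_{RxPlus} = 256 − 6p_{RxPlus} + 2p_{MedCo} = 0 ⇒ p_{RxPlus} = 128/3 + (1/3)p_{MedCo}.
Similarly p_{MedCo} = 137/3 + (1/3)p_{RxPlus}.
Substituting the second reaction function into the first: p_{RxPlus} = 128/3 + (1/3)(137/3 + (1/3)p_{RxPlus}), which gives (8/9)p_{RxPlus} = 521/9 ⇒ p_{RxPlus} = 65.125.
Then p_{MedCo} = 137/3 + (1/3)·65.125 = 67.375.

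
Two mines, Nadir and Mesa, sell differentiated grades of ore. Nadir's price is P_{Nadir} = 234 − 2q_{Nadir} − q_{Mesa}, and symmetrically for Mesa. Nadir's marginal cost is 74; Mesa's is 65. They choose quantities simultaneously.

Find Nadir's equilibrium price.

Mine Nadir's profit: π = q_{Nadir}(234 − 2q_{Nadir} − q_{Mesa}) − 74q_{Nadir}.
∂π/∂q_{Nadir} = 160 − 4q_{Nadir} − q_{Mesa} = 0 ⇒ q_{Nadir} = 40 − 0.25q_{Mesa}.
Similarly q_{Mesa} = 42.25 − 0.25q_{Nadir}.
Substituting the second reaction function into the first: q_{Nadir} = 40 − 0.25(42.25 − 0.25q_{Nadir}), which gives 0.9375q_{Nadir} = 29.4375 ⇒ q_{Nadir} = 31.4.
Then q_{Mesa} = 42.25 − 0.25·31.4 = 34.4.
P_{Nadir} = 234 − 2·31.4 − 34.4 = 136.8.

136.8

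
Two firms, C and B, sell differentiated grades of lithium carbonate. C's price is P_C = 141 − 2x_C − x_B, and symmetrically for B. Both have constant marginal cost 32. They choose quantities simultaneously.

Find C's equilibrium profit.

950.48

Firm C's profit: π = x_C(141 − 2x_C − x_B) − 32x_C.
∂π/∂x_C = 109 − 4x_C − x_B = 0 ⇒ x_C = 27.25 − 0.25x_B.
The game is symmetric, so in equilibrium x_B = x_C: the reaction function gives 1.25x_C = 27.25, hence x_C = 21.8.
P_C = 141 − 2·21.8 − 21.8 = 75.6.
Profit = (75.6 − 32)·21.8 = 950.48.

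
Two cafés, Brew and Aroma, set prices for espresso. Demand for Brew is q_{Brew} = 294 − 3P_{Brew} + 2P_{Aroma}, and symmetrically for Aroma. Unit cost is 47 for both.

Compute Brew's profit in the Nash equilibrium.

Brew's profit: π = (P_{Brew} − 47)(294 − 3P_{Brew} + 2P_{Aroma}).
∂π/∂P_{Brew} = 435 − 6P_{Brew} + 2P_{Aroma} = 0 ⇒ P_{Brew} = 72.5 + (1/3)P_{Aroma}.
The game is symmetric, so in equilibrium P_{Aroma} = P_{Brew}: the reaction function gives (2/3)P_{Brew} = 72.5, hence P_{Brew} = 108.75.
q_{Brew} = 294 − 3·108.75 + 2·108.75 = 185.25.
Profit = (108.75 − 47)·185.25 = 11439.1875.

11439.1875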